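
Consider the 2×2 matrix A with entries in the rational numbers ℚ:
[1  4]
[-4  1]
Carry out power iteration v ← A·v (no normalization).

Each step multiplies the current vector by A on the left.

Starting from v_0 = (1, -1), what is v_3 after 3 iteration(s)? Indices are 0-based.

v_3 = (5, 99)

v_0 = (1, -1).
v_1 = A·v_0 = (-3, -5).
v_2 = A·v_1 = (-23, 7).
v_3 = A·v_2 = (5, 99).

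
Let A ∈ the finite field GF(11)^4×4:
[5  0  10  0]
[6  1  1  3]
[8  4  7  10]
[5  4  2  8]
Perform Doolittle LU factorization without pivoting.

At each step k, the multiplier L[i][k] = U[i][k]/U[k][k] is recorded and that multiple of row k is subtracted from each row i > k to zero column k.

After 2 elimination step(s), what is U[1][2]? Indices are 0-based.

U[1][2] = 0

Step 1: pivot at (0,0) is 5.
  row1 ← row1 − (10)·row0  ⇒  L[1][0]=10, U row1=(0, 1, 0, 3)
  row2 ← row2 − (6)·row0  ⇒  L[2][0]=6, U row2=(0, 4, 2, 10)
  row3 ← row3 − (1)·row0  ⇒  L[3][0]=1, U row3=(0, 4, 3, 8)
Step 2: pivot at (1,1) is 1.
  row2 ← row2 − (4)·row1  ⇒  L[2][1]=4, U row2=(0, 0, 2, 9)
  row3 ← row3 − (4)·row1  ⇒  L[3][1]=4, U row3=(0, 0, 3, 7)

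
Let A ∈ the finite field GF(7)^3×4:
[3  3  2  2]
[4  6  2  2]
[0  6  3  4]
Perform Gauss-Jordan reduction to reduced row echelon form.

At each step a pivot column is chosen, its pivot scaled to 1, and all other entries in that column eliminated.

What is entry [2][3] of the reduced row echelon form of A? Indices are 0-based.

M[2][3] = 4

step 1: normalize row 0 (÷3) = (1, 1, 3, 3)
  row 1: subtract 4×row0 = (0, 2, 4, 4)
step 2: normalize row 1 (÷2) = (0, 1, 2, 2)
  row 0: subtract 1×row1 = (1, 0, 1, 1)
  row 2: subtract 6×row1 = (0, 0, 5, 6)
step 3: normalize row 2 (÷5) = (0, 0, 1, 4)
  row 0: subtract 1×row2 = (1, 0, 0, 4)
  row 1: subtract 2×row2 = (0, 1, 0, 1)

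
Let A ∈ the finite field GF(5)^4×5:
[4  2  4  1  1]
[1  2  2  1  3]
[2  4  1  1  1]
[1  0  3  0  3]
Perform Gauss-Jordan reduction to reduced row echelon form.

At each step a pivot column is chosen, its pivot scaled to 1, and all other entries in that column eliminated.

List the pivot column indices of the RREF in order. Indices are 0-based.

[1] R0 /= 4  ⇒  (1, 3, 1, 4, 4)
     R1 -= 1·R0  ⇒  (0, 4, 1, 2, 4)
     R2 -= 2·R0  ⇒  (0, 3, 4, 3, 3)
     R3 -= 1·R0  ⇒  (0, 2, 2, 1, 4)
[2] R1 /= 4  ⇒  (0, 1, 4, 3, 1)
     R0 -= 3·R1  ⇒  (1, 0, 4, 0, 1)
     R2 -= 3·R1  ⇒  (0, 0, 2, 4, 0)
     R3 -= 2·R1  ⇒  (0, 0, 4, 0, 2)
[3] R2 /= 2  ⇒  (0, 0, 1, 2, 0)
     R0 -= 4·R2  ⇒  (1, 0, 0, 2, 1)
     R1 -= 4·R2  ⇒  (0, 1, 0, 0, 1)
     R3 -= 4·R2  ⇒  (0, 0, 0, 2, 2)
[4] R3 /= 2  ⇒  (0, 0, 0, 1, 1)
     R0 -= 2·R3  ⇒  (1, 0, 0, 0, 4)
     R2 -= 2·R3  ⇒  (0, 0, 1, 0, 3)

pivot columns: 0, 1, 2, 3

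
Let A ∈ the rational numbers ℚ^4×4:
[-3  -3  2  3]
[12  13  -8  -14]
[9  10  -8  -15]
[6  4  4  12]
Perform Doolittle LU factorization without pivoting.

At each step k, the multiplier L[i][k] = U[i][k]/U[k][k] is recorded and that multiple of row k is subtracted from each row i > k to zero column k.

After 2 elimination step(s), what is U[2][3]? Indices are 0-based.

U[2][3] = -4

Step 1: pivot at (0,0) is -3.
  row1 ← row1 − (-4)·row0  ⇒  L[1][0]=-4, U row1=(0, 1, 0, -2)
  row2 ← row2 − (-3)·row0  ⇒  L[2][0]=-3, U row2=(0, 1, -2, -6)
  row3 ← row3 − (-2)·row0  ⇒  L[3][0]=-2, U row3=(0, -2, 8, 18)
Step 2: pivot at (1,1) is 1.
  row2 ← row2 − (1)·row1  ⇒  L[2][1]=1, U row2=(0, 0, -2, -4)
  row3 ← row3 − (-2)·row1  ⇒  L[3][1]=-2, U row3=(0, 0, 8, 14)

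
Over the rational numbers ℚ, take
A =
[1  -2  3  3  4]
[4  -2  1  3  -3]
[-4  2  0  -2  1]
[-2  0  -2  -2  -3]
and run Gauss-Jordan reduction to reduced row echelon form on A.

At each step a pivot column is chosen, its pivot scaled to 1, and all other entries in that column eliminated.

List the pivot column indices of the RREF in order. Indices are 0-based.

pivot columns: 0, 1, 2, 3

[1] R0 /= 1  ⇒  (1, -2, 3, 3, 4)
     R1 -= 4·R0  ⇒  (0, 6, -11, -9, -19)
     R2 -= -4·R0  ⇒  (0, -6, 12, 10, 17)
     R3 -= -2·R0  ⇒  (0, -4, 4, 4, 5)
[2] R1 /= 6  ⇒  (0, 1, -11/6, -3/2, -19/6)
     R0 -= -2·R1  ⇒  (1, 0, -2/3, 0, -7/3)
     R2 -= -6·R1  ⇒  (0, 0, 1, 1, -2)
     R3 -= -4·R1  ⇒  (0, 0, -10/3, -2, -23/3)
[3] R2 /= 1  ⇒  (0, 0, 1, 1, -2)
     R0 -= -2/3·R2  ⇒  (1, 0, 0, 2/3, -11/3)
     R1 -= -11/6·R2  ⇒  (0, 1, 0, 1/3, -41/6)
     R3 -= -10/3·R2  ⇒  (0, 0, 0, 4/3, -43/3)
[4] R3 /= 4/3  ⇒  (0, 0, 0, 1, -43/4)
     R0 -= 2/3·R3  ⇒  (1, 0, 0, 0, 7/2)
     R1 -= 1/3·R3  ⇒  (0, 1, 0, 0, -13/4)
     R2 -= 1·R3  ⇒  (0, 0, 1, 0, 35/4)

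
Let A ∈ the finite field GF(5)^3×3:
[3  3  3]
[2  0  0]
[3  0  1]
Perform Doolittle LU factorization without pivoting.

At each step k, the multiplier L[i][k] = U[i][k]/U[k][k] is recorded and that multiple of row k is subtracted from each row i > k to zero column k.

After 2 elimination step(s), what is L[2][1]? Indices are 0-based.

[col 0] pivot 3
  R1 -= 4*R0 → (0, 3, 3)  (L[1][0] := 4)
  R2 -= 1*R0 → (0, 2, 3)  (L[2][0] := 1)
[col 1] pivot 3
  R2 -= 4*R1 → (0, 0, 1)  (L[2][1] := 4)

L[2][1] = 4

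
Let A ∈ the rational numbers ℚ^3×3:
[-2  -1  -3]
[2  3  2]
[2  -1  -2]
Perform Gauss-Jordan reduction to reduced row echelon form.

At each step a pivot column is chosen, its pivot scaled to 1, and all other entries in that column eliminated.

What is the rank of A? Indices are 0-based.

pivot(0,0)=-2: scale R0 → (1, 1/2, 3/2)
  clear (1,0): R1 −= (2)R0 → (0, 2, -1)
  clear (2,0): R2 −= (2)R0 → (0, -2, -5)
pivot(1,1)=2: scale R1 → (0, 1, -1/2)
  clear (0,1): R0 −= (1/2)R1 → (1, 0, 7/4)
  clear (2,1): R2 −= (-2)R1 → (0, 0, -6)
pivot(2,2)=-6: scale R2 → (0, 0, 1)
  clear (0,2): R0 −= (7/4)R2 → (1, 0, 0)
  clear (1,2): R1 −= (-1/2)R2 → (0, 1, 0)

rank = 3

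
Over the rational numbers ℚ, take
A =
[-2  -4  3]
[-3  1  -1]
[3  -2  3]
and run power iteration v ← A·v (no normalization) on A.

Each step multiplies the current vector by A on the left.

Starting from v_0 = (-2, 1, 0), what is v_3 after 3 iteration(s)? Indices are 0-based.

v_3 = (-70, 209, -300)

v_0 = (-2, 1, 0).
v_1 = A·v_0 = (0, 7, -8).
v_2 = A·v_1 = (-52, 15, -38).
v_3 = A·v_2 = (-70, 209, -300).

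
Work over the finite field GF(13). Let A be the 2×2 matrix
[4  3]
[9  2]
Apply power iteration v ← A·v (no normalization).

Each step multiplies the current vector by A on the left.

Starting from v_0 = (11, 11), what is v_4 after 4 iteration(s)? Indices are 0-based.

v_4 = (1, 11)

v_0 = (11, 11).
v_1 = A·v_0 = (12, 4).
v_2 = A·v_1 = (8, 12).
v_3 = A·v_2 = (3, 5).
v_4 = A·v_3 = (1, 11).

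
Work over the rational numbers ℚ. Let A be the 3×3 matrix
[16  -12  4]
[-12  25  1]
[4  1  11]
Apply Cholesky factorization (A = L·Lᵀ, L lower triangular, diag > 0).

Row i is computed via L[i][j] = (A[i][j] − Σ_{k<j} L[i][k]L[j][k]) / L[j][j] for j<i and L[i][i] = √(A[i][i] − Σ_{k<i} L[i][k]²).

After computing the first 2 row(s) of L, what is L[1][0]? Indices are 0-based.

Step 1: L[0][0] = √(16) = 4.
  L[1][0] = (-12) / L[0][0] = -3.
Step 2: L[1][1] = √(16) = 4.

L[1][0] = -3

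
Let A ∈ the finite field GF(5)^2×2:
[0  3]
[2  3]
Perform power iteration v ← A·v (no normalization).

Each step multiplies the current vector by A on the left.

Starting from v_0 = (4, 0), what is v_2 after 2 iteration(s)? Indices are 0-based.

v_0 = (4, 0).
v_1 = A·v_0 = (0, 3).
v_2 = A·v_1 = (4, 4).

v_2 = (4, 4)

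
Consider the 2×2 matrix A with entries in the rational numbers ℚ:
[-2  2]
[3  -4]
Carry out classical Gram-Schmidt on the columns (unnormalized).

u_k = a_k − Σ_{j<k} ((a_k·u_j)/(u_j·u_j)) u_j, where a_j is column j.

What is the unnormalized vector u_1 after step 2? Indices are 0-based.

Step 1: u_0 = a_0 = (-2, 3).
Step 2: u_1 = a_1 − (-16/13)·u_0 = (-6/13, -4/13).

u_1 = (-6/13, -4/13)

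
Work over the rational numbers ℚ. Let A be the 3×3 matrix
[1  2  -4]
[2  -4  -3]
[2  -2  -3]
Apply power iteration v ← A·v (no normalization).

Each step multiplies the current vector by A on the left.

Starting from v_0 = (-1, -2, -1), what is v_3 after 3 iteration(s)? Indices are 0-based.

v_3 = (31, 311, 205)

v_0 = (-1, -2, -1).
v_1 = A·v_0 = (-1, 9, 5).
v_2 = A·v_1 = (-3, -53, -35).
v_3 = A·v_2 = (31, 311, 205).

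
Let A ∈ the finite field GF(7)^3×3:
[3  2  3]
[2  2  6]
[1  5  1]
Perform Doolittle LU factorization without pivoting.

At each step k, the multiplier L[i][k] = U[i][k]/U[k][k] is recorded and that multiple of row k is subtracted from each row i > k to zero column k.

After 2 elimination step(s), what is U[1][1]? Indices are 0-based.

[col 0] pivot 3
  R1 -= 3*R0 → (0, 3, 4)  (L[1][0] := 3)
  R2 -= 5*R0 → (0, 2, 0)  (L[2][0] := 5)
[col 1] pivot 3
  R2 -= 3*R1 → (0, 0, 2)  (L[2][1] := 3)

U[1][1] = 3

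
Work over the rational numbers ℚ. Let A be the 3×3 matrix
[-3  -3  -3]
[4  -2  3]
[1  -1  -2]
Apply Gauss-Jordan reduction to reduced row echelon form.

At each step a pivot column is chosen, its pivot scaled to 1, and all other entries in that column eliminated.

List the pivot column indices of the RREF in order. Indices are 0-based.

step 1: normalize row 0 (÷-3) = (1, 1, 1)
  row 1: subtract 4×row0 = (0, -6, -1)
  row 2: subtract 1×row0 = (0, -2, -3)
step 2: normalize row 1 (÷-6) = (0, 1, 1/6)
  row 0: subtract 1×row1 = (1, 0, 5/6)
  row 2: subtract -2×row1 = (0, 0, -8/3)
step 3: normalize row 2 (÷-8/3) = (0, 0, 1)
  row 0: subtract 5/6×row2 = (1, 0, 0)
  row 1: subtract 1/6×row2 = (0, 1, 0)

pivot columns: 0, 1, 2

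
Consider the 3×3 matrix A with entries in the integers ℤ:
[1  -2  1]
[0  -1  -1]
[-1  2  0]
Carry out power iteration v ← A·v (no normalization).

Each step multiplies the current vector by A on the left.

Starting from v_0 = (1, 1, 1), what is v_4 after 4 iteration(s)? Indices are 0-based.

v_4 = (-10, 0, 7)

v_0 = (1, 1, 1).
v_1 = A·v_0 = (0, -2, 1).
v_2 = A·v_1 = (5, 1, -4).
v_3 = A·v_2 = (-1, 3, -3).
v_4 = A·v_3 = (-10, 0, 7).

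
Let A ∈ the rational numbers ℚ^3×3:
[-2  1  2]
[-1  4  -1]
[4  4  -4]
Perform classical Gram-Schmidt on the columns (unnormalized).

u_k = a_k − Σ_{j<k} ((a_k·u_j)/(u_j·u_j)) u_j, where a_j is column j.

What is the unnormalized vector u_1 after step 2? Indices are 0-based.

Step 1: u_0 = a_0 = (-2, -1, 4).
Step 2: u_1 = a_1 − (10/21)·u_0 = (41/21, 94/21, 44/21).

u_1 = (41/21, 94/21, 44/21)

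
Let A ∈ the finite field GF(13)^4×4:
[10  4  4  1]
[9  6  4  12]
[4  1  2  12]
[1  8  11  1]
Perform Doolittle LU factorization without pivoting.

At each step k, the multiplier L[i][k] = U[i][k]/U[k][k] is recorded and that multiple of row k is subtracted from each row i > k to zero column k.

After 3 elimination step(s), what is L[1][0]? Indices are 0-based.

L[1][0] = 10

k=0: U[0][0]=10
  eliminate (1,0): mult=10, new row 1: (0, 5, 3, 2); set L[1][0]=10
  eliminate (2,0): mult=3, new row 2: (0, 2, 3, 9); set L[2][0]=3
  eliminate (3,0): mult=4, new row 3: (0, 5, 8, 10); set L[3][0]=4
k=1: U[1][1]=5
  eliminate (2,1): mult=3, new row 2: (0, 0, 7, 3); set L[2][1]=3
  eliminate (3,1): mult=1, new row 3: (0, 0, 5, 8); set L[3][1]=1
k=2: U[2][2]=7
  eliminate (3,2): mult=10, new row 3: (0, 0, 0, 4); set L[3][2]=10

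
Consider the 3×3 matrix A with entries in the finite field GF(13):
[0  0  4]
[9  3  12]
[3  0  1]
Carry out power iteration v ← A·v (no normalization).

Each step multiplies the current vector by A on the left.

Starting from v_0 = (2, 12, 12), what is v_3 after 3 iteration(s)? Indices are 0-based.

v_0 = (2, 12, 12).
v_1 = A·v_0 = (9, 3, 5).
v_2 = A·v_1 = (7, 7, 6).
v_3 = A·v_2 = (11, 0, 1).

v_3 = (11, 0, 1)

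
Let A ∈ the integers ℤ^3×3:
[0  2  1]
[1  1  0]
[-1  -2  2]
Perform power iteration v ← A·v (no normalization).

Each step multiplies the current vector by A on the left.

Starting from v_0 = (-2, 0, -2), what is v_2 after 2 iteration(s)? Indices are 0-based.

v_0 = (-2, 0, -2).
v_1 = A·v_0 = (-2, -2, -2).
v_2 = A·v_1 = (-6, -4, 2).

v_2 = (-6, -4, 2)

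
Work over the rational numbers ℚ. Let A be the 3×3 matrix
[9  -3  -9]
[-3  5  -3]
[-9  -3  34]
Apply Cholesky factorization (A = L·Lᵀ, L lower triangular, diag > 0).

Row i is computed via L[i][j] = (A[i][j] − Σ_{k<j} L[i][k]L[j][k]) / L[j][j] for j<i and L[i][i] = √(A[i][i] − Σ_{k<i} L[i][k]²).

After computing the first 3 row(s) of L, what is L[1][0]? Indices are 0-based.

L[1][0] = -1

Step 1: L[0][0] = √(9) = 3.
  L[1][0] = (-3) / L[0][0] = -1.
Step 2: L[1][1] = √(4) = 2.
  L[2][0] = (-9) / L[0][0] = -3.
  L[2][1] = (-6) / L[1][1] = -3.
Step 3: L[2][2] = √(16) = 4.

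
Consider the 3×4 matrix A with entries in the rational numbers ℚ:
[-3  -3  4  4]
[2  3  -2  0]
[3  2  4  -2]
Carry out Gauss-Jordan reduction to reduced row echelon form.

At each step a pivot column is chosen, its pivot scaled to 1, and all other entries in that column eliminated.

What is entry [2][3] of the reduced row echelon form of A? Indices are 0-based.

pivot(0,0)=-3: scale R0 → (1, 1, -4/3, -4/3)
  clear (1,0): R1 −= (2)R0 → (0, 1, 2/3, 8/3)
  clear (2,0): R2 −= (3)R0 → (0, -1, 8, 2)
pivot(1,1)=1: scale R1 → (0, 1, 2/3, 8/3)
  clear (0,1): R0 −= (1)R1 → (1, 0, -2, -4)
  clear (2,1): R2 −= (-1)R1 → (0, 0, 26/3, 14/3)
pivot(2,2)=26/3: scale R2 → (0, 0, 1, 7/13)
  clear (0,2): R0 −= (-2)R2 → (1, 0, 0, -38/13)
  clear (1,2): R1 −= (2/3)R2 → (0, 1, 0, 30/13)

M[2][3] = 7/13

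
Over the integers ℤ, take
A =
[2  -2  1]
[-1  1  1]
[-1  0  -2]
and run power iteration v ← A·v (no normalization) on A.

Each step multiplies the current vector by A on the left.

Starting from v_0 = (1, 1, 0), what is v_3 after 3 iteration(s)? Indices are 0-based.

v_0 = (1, 1, 0).
v_1 = A·v_0 = (0, 0, -1).
v_2 = A·v_1 = (-1, -1, 2).
v_3 = A·v_2 = (2, 2, -3).

v_3 = (2, 2, -3)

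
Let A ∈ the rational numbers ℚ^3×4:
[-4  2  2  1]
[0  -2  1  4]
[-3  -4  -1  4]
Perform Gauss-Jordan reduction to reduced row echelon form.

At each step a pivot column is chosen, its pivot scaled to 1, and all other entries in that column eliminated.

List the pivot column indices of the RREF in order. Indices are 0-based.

[1] R0 /= -4  ⇒  (1, -1/2, -1/2, -1/4)
     R2 -= -3·R0  ⇒  (0, -11/2, -5/2, 13/4)
[2] R1 /= -2  ⇒  (0, 1, -1/2, -2)
     R0 -= -1/2·R1  ⇒  (1, 0, -3/4, -5/4)
     R2 -= -11/2·R1  ⇒  (0, 0, -21/4, -31/4)
[3] R2 /= -21/4  ⇒  (0, 0, 1, 31/21)
     R0 -= -3/4·R2  ⇒  (1, 0, 0, -1/7)
     R1 -= -1/2·R2  ⇒  (0, 1, 0, -53/42)

pivot columns: 0, 1, 2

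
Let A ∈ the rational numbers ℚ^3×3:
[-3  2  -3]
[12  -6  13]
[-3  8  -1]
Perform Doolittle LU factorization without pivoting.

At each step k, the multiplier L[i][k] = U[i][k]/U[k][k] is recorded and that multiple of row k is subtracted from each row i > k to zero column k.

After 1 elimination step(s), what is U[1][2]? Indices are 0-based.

Step 1: pivot at (0,0) is -3.
  row1 ← row1 − (-4)·row0  ⇒  L[1][0]=-4, U row1=(0, 2, 1)
  row2 ← row2 − (1)·row0  ⇒  L[2][0]=1, U row2=(0, 6, 2)

U[1][2] = 1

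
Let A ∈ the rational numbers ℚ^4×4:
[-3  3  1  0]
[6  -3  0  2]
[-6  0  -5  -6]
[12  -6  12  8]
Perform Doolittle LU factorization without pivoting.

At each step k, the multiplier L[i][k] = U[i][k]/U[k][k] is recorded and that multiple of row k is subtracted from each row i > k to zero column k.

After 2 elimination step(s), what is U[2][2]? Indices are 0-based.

[col 0] pivot -3
  R1 -= -2*R0 → (0, 3, 2, 2)  (L[1][0] := -2)
  R2 -= 2*R0 → (0, -6, -7, -6)  (L[2][0] := 2)
  R3 -= -4*R0 → (0, 6, 16, 8)  (L[3][0] := -4)
[col 1] pivot 3
  R2 -= -2*R1 → (0, 0, -3, -2)  (L[2][1] := -2)
  R3 -= 2*R1 → (0, 0, 12, 4)  (L[3][1] := 2)

U[2][2] = -3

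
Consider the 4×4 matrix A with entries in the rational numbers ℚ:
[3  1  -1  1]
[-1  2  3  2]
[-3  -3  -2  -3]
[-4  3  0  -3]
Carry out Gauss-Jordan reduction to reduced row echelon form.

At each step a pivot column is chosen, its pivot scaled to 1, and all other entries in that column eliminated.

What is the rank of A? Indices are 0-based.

step 1: normalize row 0 (÷3) = (1, 1/3, -1/3, 1/3)
  row 1: subtract -1×row0 = (0, 7/3, 8/3, 7/3)
  row 2: subtract -3×row0 = (0, -2, -3, -2)
  row 3: subtract -4×row0 = (0, 13/3, -4/3, -5/3)
step 2: normalize row 1 (÷7/3) = (0, 1, 8/7, 1)
  row 0: subtract 1/3×row1 = (1, 0, -5/7, 0)
  row 2: subtract -2×row1 = (0, 0, -5/7, 0)
  row 3: subtract 13/3×row1 = (0, 0, -44/7, -6)
step 3: normalize row 2 (÷-5/7) = (0, 0, 1, 0)
  row 0: subtract -5/7×row2 = (1, 0, 0, 0)
  row 1: subtract 8/7×row2 = (0, 1, 0, 1)
  row 3: subtract -44/7×row2 = (0, 0, 0, -6)
step 4: normalize row 3 (÷-6) = (0, 0, 0, 1)
  row 1: subtract 1×row3 = (0, 1, 0, 0)

rank = 4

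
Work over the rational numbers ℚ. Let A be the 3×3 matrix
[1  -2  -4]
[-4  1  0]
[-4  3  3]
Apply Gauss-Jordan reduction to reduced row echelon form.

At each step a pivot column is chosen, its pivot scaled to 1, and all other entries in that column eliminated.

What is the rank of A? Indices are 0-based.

pivot(0,0)=1: scale R0 → (1, -2, -4)
  clear (1,0): R1 −= (-4)R0 → (0, -7, -16)
  clear (2,0): R2 −= (-4)R0 → (0, -5, -13)
pivot(1,1)=-7: scale R1 → (0, 1, 16/7)
  clear (0,1): R0 −= (-2)R1 → (1, 0, 4/7)
  clear (2,1): R2 −= (-5)R1 → (0, 0, -11/7)
pivot(2,2)=-11/7: scale R2 → (0, 0, 1)
  clear (0,2): R0 −= (4/7)R2 → (1, 0, 0)
  clear (1,2): R1 −= (16/7)R2 → (0, 1, 0)

rank = 3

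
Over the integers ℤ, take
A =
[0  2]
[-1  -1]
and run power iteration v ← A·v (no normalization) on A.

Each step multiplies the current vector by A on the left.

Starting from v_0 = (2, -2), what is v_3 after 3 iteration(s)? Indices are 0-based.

v_3 = (8, -4)

v_0 = (2, -2).
v_1 = A·v_0 = (-4, 0).
v_2 = A·v_1 = (0, 4).
v_3 = A·v_2 = (8, -4).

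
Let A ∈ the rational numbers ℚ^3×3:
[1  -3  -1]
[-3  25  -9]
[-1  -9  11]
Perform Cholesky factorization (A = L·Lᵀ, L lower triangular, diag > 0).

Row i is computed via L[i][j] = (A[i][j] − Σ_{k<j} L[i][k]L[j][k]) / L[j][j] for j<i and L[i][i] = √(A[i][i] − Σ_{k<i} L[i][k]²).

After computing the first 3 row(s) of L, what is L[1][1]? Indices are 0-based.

L[1][1] = 4

Step 1: L[0][0] = √(1) = 1.
  L[1][0] = (-3) / L[0][0] = -3.
Step 2: L[1][1] = √(16) = 4.
  L[2][0] = (-1) / L[0][0] = -1.
  L[2][1] = (-12) / L[1][1] = -3.
Step 3: L[2][2] = √(1) = 1.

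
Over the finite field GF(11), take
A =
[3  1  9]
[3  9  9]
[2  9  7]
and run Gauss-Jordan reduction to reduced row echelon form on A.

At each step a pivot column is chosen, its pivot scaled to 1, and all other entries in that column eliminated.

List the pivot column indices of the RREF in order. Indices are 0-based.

step 1: normalize row 0 (÷3) = (1, 4, 3)
  row 1: subtract 3×row0 = (0, 8, 0)
  row 2: subtract 2×row0 = (0, 1, 1)
step 2: normalize row 1 (÷8) = (0, 1, 0)
  row 0: subtract 4×row1 = (1, 0, 3)
  row 2: subtract 1×row1 = (0, 0, 1)
step 3: normalize row 2 (÷1) = (0, 0, 1)
  row 0: subtract 3×row2 = (1, 0, 0)

pivot columns: 0, 1, 2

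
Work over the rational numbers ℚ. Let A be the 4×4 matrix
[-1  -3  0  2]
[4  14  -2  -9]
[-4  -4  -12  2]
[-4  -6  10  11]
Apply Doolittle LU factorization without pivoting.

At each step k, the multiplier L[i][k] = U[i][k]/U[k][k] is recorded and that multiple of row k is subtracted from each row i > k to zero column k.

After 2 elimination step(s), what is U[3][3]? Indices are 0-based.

k=0: U[0][0]=-1
  eliminate (1,0): mult=-4, new row 1: (0, 2, -2, -1); set L[1][0]=-4
  eliminate (2,0): mult=4, new row 2: (0, 8, -12, -6); set L[2][0]=4
  eliminate (3,0): mult=4, new row 3: (0, 6, 10, 3); set L[3][0]=4
k=1: U[1][1]=2
  eliminate (2,1): mult=4, new row 2: (0, 0, -4, -2); set L[2][1]=4
  eliminate (3,1): mult=3, new row 3: (0, 0, 16, 6); set L[3][1]=3

U[3][3] = 6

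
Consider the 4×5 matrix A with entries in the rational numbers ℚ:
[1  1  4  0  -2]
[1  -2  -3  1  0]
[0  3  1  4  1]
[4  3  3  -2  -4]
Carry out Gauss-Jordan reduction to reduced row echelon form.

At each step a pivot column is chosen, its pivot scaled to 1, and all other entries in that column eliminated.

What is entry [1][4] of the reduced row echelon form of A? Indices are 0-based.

M[1][4] = 43/202

step 1: normalize row 0 (÷1) = (1, 1, 4, 0, -2)
  row 1: subtract 1×row0 = (0, -3, -7, 1, 2)
  row 3: subtract 4×row0 = (0, -1, -13, -2, 4)
step 2: normalize row 1 (÷-3) = (0, 1, 7/3, -1/3, -2/3)
  row 0: subtract 1×row1 = (1, 0, 5/3, 1/3, -4/3)
  row 2: subtract 3×row1 = (0, 0, -6, 5, 3)
  row 3: subtract -1×row1 = (0, 0, -32/3, -7/3, 10/3)
step 3: normalize row 2 (÷-6) = (0, 0, 1, -5/6, -1/2)
  row 0: subtract 5/3×row2 = (1, 0, 0, 31/18, -1/2)
  row 1: subtract 7/3×row2 = (0, 1, 0, 29/18, 1/2)
  row 3: subtract -32/3×row2 = (0, 0, 0, -101/9, -2)
step 4: normalize row 3 (÷-101/9) = (0, 0, 0, 1, 18/101)
  row 0: subtract 31/18×row3 = (1, 0, 0, 0, -163/202)
  row 1: subtract 29/18×row3 = (0, 1, 0, 0, 43/202)
  row 2: subtract -5/6×row3 = (0, 0, 1, 0, -71/202)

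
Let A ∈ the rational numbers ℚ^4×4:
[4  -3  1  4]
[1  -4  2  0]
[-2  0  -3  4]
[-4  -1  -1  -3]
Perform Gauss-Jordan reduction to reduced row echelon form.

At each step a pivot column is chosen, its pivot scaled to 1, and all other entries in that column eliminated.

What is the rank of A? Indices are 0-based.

step 1: normalize row 0 (÷4) = (1, -3/4, 1/4, 1)
  row 1: subtract 1×row0 = (0, -13/4, 7/4, -1)
  row 2: subtract -2×row0 = (0, -3/2, -5/2, 6)
  row 3: subtract -4×row0 = (0, -4, 0, 1)
step 2: normalize row 1 (÷-13/4) = (0, 1, -7/13, 4/13)
  row 0: subtract -3/4×row1 = (1, 0, -2/13, 16/13)
  row 2: subtract -3/2×row1 = (0, 0, -43/13, 84/13)
  row 3: subtract -4×row1 = (0, 0, -28/13, 29/13)
step 3: normalize row 2 (÷-43/13) = (0, 0, 1, -84/43)
  row 0: subtract -2/13×row2 = (1, 0, 0, 40/43)
  row 1: subtract -7/13×row2 = (0, 1, 0, -32/43)
  row 3: subtract -28/13×row2 = (0, 0, 0, -85/43)
step 4: normalize row 3 (÷-85/43) = (0, 0, 0, 1)
  row 0: subtract 40/43×row3 = (1, 0, 0, 0)
  row 1: subtract -32/43×row3 = (0, 1, 0, 0)
  row 2: subtract -84/43×row3 = (0, 0, 1, 0)

rank = 4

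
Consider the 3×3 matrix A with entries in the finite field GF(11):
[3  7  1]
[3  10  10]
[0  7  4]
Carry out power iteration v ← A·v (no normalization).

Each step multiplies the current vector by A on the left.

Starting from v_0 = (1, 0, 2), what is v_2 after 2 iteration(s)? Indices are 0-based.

v_2 = (8, 6, 6)

v_0 = (1, 0, 2).
v_1 = A·v_0 = (5, 1, 8).
v_2 = A·v_1 = (8, 6, 6).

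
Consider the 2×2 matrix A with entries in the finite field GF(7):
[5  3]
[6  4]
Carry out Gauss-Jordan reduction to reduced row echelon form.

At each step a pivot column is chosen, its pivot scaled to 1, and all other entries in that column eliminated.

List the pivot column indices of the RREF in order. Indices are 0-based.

pivot(0,0)=5: scale R0 → (1, 2)
  clear (1,0): R1 −= (6)R0 → (0, 6)
pivot(1,1)=6: scale R1 → (0, 1)
  clear (0,1): R0 −= (2)R1 → (1, 0)

pivot columns: 0, 1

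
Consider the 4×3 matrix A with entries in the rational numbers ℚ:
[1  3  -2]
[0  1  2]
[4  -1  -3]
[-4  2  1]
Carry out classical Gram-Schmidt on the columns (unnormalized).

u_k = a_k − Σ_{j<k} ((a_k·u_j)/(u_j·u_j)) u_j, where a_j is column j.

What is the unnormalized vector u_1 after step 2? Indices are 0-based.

u_1 = (36/11, 1, 1/11, 10/11)

Step 1: u_0 = a_0 = (1, 0, 4, -4).
Step 2: u_1 = a_1 − (-3/11)·u_0 = (36/11, 1, 1/11, 10/11).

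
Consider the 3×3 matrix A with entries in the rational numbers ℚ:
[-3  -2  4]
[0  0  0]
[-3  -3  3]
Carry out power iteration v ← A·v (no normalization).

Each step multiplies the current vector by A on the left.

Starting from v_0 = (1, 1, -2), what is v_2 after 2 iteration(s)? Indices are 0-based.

v_0 = (1, 1, -2).
v_1 = A·v_0 = (-13, 0, -12).
v_2 = A·v_1 = (-9, 0, 3).

v_2 = (-9, 0, 3)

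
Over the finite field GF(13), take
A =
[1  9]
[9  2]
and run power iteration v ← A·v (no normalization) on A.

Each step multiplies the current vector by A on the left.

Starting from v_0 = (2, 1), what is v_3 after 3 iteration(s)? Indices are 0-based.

v_0 = (2, 1).
v_1 = A·v_0 = (11, 7).
v_2 = A·v_1 = (9, 9).
v_3 = A·v_2 = (12, 8).

v_3 = (12, 8)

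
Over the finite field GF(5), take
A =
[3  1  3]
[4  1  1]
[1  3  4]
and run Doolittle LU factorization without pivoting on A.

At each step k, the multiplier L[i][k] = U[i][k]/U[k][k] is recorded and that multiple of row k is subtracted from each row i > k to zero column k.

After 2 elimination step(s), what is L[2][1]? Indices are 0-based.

L[2][1] = 2

k=0: U[0][0]=3
  eliminate (1,0): mult=3, new row 1: (0, 3, 2); set L[1][0]=3
  eliminate (2,0): mult=2, new row 2: (0, 1, 3); set L[2][0]=2
k=1: U[1][1]=3
  eliminate (2,1): mult=2, new row 2: (0, 0, 4); set L[2][1]=2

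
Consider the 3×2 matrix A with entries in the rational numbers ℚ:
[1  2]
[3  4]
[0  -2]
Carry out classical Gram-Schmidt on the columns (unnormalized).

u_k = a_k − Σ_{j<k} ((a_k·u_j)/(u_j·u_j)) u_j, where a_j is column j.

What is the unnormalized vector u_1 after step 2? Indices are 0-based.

Step 1: u_0 = a_0 = (1, 3, 0).
Step 2: u_1 = a_1 − (7/5)·u_0 = (3/5, -1/5, -2).

u_1 = (3/5, -1/5, -2)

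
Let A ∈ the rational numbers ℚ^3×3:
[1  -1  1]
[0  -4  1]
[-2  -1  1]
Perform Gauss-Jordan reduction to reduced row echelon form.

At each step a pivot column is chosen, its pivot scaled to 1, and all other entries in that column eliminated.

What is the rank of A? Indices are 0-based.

step 1: normalize row 0 (÷1) = (1, -1, 1)
  row 2: subtract -2×row0 = (0, -3, 3)
step 2: normalize row 1 (÷-4) = (0, 1, -1/4)
  row 0: subtract -1×row1 = (1, 0, 3/4)
  row 2: subtract -3×row1 = (0, 0, 9/4)
step 3: normalize row 2 (÷9/4) = (0, 0, 1)
  row 0: subtract 3/4×row2 = (1, 0, 0)
  row 1: subtract -1/4×row2 = (0, 1, 0)

rank = 3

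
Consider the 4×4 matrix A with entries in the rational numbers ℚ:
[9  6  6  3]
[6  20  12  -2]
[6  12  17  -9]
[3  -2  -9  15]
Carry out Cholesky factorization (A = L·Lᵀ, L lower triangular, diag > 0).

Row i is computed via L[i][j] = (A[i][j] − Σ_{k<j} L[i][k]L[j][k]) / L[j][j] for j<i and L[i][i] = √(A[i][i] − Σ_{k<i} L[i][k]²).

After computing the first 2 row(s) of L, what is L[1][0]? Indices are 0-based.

Step 1: L[0][0] = √(9) = 3.
  L[1][0] = (6) / L[0][0] = 2.
Step 2: L[1][1] = √(16) = 4.

L[1][0] = 2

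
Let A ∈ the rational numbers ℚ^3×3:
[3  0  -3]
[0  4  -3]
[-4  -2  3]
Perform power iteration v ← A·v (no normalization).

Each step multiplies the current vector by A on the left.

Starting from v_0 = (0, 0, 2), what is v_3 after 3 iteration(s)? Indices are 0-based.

v_0 = (0, 0, 2).
v_1 = A·v_0 = (-6, -6, 6).
v_2 = A·v_1 = (-36, -42, 54).
v_3 = A·v_2 = (-270, -330, 390).

v_3 = (-270, -330, 390)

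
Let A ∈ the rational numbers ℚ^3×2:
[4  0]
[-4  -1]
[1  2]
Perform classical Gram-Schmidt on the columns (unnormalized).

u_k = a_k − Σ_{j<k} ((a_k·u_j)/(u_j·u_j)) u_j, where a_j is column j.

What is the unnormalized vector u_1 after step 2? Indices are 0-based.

Step 1: u_0 = a_0 = (4, -4, 1).
Step 2: u_1 = a_1 − (2/11)·u_0 = (-8/11, -3/11, 20/11).

u_1 = (-8/11, -3/11, 20/11)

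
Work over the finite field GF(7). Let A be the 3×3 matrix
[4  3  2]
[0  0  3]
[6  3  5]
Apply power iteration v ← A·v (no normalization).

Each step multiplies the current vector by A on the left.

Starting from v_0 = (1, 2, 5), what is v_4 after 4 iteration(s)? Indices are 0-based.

v_4 = (3, 3, 3)

v_0 = (1, 2, 5).
v_1 = A·v_0 = (6, 1, 2).
v_2 = A·v_1 = (3, 6, 0).
v_3 = A·v_2 = (2, 0, 1).
v_4 = A·v_3 = (3, 3, 3).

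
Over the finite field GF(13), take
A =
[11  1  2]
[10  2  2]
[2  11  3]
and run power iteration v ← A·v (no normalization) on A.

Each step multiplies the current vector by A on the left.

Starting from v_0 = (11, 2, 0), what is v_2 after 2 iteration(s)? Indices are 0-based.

v_0 = (11, 2, 0).
v_1 = A·v_0 = (6, 10, 5).
v_2 = A·v_1 = (8, 12, 7).

v_2 = (8, 12, 7)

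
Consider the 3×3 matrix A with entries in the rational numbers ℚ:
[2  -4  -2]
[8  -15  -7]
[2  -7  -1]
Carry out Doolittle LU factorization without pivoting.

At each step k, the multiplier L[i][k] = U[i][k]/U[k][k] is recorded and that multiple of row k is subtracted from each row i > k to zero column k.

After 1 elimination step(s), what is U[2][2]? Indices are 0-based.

U[2][2] = 1

[col 0] pivot 2
  R1 -= 4*R0 → (0, 1, 1)  (L[1][0] := 4)
  R2 -= 1*R0 → (0, -3, 1)  (L[2][0] := 1)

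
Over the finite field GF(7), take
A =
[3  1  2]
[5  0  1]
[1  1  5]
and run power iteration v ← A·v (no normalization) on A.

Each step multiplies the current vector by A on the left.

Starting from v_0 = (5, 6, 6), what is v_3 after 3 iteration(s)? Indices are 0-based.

v_3 = (1, 6, 6)

v_0 = (5, 6, 6).
v_1 = A·v_0 = (5, 3, 6).
v_2 = A·v_1 = (2, 3, 3).
v_3 = A·v_2 = (1, 6, 6).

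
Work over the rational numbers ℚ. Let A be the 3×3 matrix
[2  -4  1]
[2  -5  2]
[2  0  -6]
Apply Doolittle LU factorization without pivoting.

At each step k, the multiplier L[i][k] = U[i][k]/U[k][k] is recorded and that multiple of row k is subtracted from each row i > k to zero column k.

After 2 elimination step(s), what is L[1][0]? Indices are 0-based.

Step 1: pivot at (0,0) is 2.
  row1 ← row1 − (1)·row0  ⇒  L[1][0]=1, U row1=(0, -1, 1)
  row2 ← row2 − (1)·row0  ⇒  L[2][0]=1, U row2=(0, 4, -7)
Step 2: pivot at (1,1) is -1.
  row2 ← row2 − (-4)·row1  ⇒  L[2][1]=-4, U row2=(0, 0, -3)

L[1][0] = 1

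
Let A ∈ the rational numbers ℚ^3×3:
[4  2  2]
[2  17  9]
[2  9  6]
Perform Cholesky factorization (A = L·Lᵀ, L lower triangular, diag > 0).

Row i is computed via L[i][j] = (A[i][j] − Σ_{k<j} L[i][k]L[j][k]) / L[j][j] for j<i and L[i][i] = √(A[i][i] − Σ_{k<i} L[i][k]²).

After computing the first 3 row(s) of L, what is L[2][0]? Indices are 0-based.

L[2][0] = 1

Step 1: L[0][0] = √(4) = 2.
  L[1][0] = (2) / L[0][0] = 1.
Step 2: L[1][1] = √(16) = 4.
  L[2][0] = (2) / L[0][0] = 1.
  L[2][1] = (8) / L[1][1] = 2.
Step 3: L[2][2] = √(1) = 1.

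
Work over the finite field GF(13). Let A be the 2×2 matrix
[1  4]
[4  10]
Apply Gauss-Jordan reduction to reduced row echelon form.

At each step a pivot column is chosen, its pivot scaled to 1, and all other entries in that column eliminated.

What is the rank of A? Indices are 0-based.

rank = 2

step 1: normalize row 0 (÷1) = (1, 4)
  row 1: subtract 4×row0 = (0, 7)
step 2: normalize row 1 (÷7) = (0, 1)
  row 0: subtract 4×row1 = (1, 0)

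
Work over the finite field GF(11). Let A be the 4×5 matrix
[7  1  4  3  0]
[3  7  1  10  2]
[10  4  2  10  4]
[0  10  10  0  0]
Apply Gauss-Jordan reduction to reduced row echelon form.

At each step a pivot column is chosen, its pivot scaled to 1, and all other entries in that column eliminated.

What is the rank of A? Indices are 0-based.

step 1: normalize row 0 (÷7) = (1, 8, 10, 2, 0)
  row 1: subtract 3×row0 = (0, 5, 4, 4, 2)
  row 2: subtract 10×row0 = (0, 1, 1, 1, 4)
step 2: normalize row 1 (÷5) = (0, 1, 3, 3, 7)
  row 0: subtract 8×row1 = (1, 0, 8, 0, 10)
  row 2: subtract 1×row1 = (0, 0, 9, 9, 8)
  row 3: subtract 10×row1 = (0, 0, 2, 3, 7)
step 3: normalize row 2 (÷9) = (0, 0, 1, 1, 7)
  row 0: subtract 8×row2 = (1, 0, 0, 3, 9)
  row 1: subtract 3×row2 = (0, 1, 0, 0, 8)
  row 3: subtract 2×row2 = (0, 0, 0, 1, 4)
step 4: normalize row 3 (÷1) = (0, 0, 0, 1, 4)
  row 0: subtract 3×row3 = (1, 0, 0, 0, 8)
  row 2: subtract 1×row3 = (0, 0, 1, 0, 3)

rank = 4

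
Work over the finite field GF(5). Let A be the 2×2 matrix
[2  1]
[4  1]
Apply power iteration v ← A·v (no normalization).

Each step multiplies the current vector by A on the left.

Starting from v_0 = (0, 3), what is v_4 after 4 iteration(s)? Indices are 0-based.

v_0 = (0, 3).
v_1 = A·v_0 = (3, 3).
v_2 = A·v_1 = (4, 0).
v_3 = A·v_2 = (3, 1).
v_4 = A·v_3 = (2, 3).

v_4 = (2, 3)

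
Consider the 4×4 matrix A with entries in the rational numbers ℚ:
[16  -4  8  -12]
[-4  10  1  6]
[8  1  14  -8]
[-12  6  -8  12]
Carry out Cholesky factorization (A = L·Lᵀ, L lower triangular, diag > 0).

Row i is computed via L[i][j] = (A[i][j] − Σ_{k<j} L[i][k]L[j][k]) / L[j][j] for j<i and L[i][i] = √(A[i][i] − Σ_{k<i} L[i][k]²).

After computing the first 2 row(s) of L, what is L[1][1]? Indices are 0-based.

Step 1: L[0][0] = √(16) = 4.
  L[1][0] = (-4) / L[0][0] = -1.
Step 2: L[1][1] = √(9) = 3.

L[1][1] = 3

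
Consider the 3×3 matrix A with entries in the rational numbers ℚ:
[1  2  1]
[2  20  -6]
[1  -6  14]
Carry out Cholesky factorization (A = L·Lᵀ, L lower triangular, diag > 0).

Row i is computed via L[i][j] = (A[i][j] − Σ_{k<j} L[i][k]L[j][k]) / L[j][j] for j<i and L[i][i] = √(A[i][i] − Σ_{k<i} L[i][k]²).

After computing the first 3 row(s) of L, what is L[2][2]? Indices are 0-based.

Step 1: L[0][0] = √(1) = 1.
  L[1][0] = (2) / L[0][0] = 2.
Step 2: L[1][1] = √(16) = 4.
  L[2][0] = (1) / L[0][0] = 1.
  L[2][1] = (-8) / L[1][1] = -2.
Step 3: L[2][2] = √(9) = 3.

L[2][2] = 3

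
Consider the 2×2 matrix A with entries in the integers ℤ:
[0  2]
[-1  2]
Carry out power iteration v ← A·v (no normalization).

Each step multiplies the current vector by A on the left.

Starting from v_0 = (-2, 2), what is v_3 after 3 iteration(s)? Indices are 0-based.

v_3 = (16, 4)

v_0 = (-2, 2).
v_1 = A·v_0 = (4, 6).
v_2 = A·v_1 = (12, 8).
v_3 = A·v_2 = (16, 4).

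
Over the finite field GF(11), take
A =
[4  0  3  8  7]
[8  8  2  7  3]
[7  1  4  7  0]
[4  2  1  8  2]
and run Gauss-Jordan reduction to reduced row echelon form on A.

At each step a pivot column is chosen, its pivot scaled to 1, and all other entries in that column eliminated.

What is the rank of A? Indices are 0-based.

rank = 4

pivot(0,0)=4: scale R0 → (1, 0, 9, 2, 10)
  clear (1,0): R1 −= (8)R0 → (0, 8, 7, 2, 0)
  clear (2,0): R2 −= (7)R0 → (0, 1, 7, 4, 7)
  clear (3,0): R3 −= (4)R0 → (0, 2, 9, 0, 6)
pivot(1,1)=8: scale R1 → (0, 1, 5, 3, 0)
  clear (2,1): R2 −= (1)R1 → (0, 0, 2, 1, 7)
  clear (3,1): R3 −= (2)R1 → (0, 0, 10, 5, 6)
pivot(2,2)=2: scale R2 → (0, 0, 1, 6, 9)
  clear (0,2): R0 −= (9)R2 → (1, 0, 0, 3, 6)
  clear (1,2): R1 −= (5)R2 → (0, 1, 0, 6, 10)
  clear (3,2): R3 −= (10)R2 → (0, 0, 0, 0, 4)
col 3: no nonzero at/below row 3; advance.
pivot(3,4)=4: scale R3 → (0, 0, 0, 0, 1)
  clear (0,4): R0 −= (6)R3 → (1, 0, 0, 3, 0)
  clear (1,4): R1 −= (10)R3 → (0, 1, 0, 6, 0)
  clear (2,4): R2 −= (9)R3 → (0, 0, 1, 6, 0)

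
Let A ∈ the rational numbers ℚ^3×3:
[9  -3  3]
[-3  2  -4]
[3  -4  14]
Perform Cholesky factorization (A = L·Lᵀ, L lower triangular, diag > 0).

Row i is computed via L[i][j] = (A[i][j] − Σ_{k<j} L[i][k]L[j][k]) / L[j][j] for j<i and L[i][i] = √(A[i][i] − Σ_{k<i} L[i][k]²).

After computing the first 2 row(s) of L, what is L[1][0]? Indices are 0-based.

Step 1: L[0][0] = √(9) = 3.
  L[1][0] = (-3) / L[0][0] = -1.
Step 2: L[1][1] = √(1) = 1.

L[1][0] = -1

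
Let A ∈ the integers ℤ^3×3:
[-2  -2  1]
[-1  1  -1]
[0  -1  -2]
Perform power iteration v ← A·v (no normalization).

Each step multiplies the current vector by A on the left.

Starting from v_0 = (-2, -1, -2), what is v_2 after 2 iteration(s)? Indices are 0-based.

v_2 = (-9, -6, -13)

v_0 = (-2, -1, -2).
v_1 = A·v_0 = (4, 3, 5).
v_2 = A·v_1 = (-9, -6, -13).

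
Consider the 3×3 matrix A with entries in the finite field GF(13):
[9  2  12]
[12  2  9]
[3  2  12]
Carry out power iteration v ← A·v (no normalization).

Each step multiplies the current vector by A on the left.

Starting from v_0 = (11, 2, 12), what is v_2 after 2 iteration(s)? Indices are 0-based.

v_2 = (8, 11, 8)

v_0 = (11, 2, 12).
v_1 = A·v_0 = (0, 10, 12).
v_2 = A·v_1 = (8, 11, 8).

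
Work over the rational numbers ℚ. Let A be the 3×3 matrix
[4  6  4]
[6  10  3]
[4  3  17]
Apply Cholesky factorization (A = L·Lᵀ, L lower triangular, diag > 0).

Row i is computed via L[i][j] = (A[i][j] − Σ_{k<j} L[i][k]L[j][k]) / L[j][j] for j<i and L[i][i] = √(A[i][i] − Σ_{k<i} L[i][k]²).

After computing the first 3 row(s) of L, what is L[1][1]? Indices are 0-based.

Step 1: L[0][0] = √(4) = 2.
  L[1][0] = (6) / L[0][0] = 3.
Step 2: L[1][1] = √(1) = 1.
  L[2][0] = (4) / L[0][0] = 2.
  L[2][1] = (-3) / L[1][1] = -3.
Step 3: L[2][2] = √(4) = 2.

L[1][1] = 1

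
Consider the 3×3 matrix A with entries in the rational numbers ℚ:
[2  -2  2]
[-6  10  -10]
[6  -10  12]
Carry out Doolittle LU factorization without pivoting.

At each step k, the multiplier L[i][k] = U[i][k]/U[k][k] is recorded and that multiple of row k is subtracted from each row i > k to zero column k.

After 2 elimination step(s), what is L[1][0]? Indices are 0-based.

k=0: U[0][0]=2
  eliminate (1,0): mult=-3, new row 1: (0, 4, -4); set L[1][0]=-3
  eliminate (2,0): mult=3, new row 2: (0, -4, 6); set L[2][0]=3
k=1: U[1][1]=4
  eliminate (2,1): mult=-1, new row 2: (0, 0, 2); set L[2][1]=-1

L[1][0] = -3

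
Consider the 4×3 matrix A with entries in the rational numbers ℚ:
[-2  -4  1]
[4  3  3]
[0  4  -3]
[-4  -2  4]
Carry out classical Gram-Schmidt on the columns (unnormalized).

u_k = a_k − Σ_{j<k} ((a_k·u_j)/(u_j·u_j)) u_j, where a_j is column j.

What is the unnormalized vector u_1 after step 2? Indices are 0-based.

Step 1: u_0 = a_0 = (-2, 4, 0, -4).
Step 2: u_1 = a_1 − (7/9)·u_0 = (-22/9, -1/9, 4, 10/9).

u_1 = (-22/9, -1/9, 4, 10/9)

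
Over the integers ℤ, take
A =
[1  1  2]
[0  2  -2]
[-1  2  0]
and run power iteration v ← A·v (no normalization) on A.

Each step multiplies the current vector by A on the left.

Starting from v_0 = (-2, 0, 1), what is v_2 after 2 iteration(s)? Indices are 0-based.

v_0 = (-2, 0, 1).
v_1 = A·v_0 = (0, -2, 2).
v_2 = A·v_1 = (2, -8, -4).

v_2 = (2, -8, -4)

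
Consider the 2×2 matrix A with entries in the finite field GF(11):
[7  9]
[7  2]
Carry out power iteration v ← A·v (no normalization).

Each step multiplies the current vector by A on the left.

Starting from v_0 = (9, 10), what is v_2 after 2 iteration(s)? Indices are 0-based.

v_0 = (9, 10).
v_1 = A·v_0 = (10, 6).
v_2 = A·v_1 = (3, 5).

v_2 = (3, 5)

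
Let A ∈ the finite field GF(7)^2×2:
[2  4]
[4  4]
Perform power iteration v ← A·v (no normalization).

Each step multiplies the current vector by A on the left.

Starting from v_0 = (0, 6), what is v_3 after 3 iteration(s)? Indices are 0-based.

v_3 = (6, 0)

v_0 = (0, 6).
v_1 = A·v_0 = (3, 3).
v_2 = A·v_1 = (4, 3).
v_3 = A·v_2 = (6, 0).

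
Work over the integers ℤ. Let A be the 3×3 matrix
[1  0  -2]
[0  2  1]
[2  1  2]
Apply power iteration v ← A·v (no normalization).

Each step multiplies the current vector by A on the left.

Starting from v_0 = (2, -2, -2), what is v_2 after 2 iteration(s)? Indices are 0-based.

v_0 = (2, -2, -2).
v_1 = A·v_0 = (6, -6, -2).
v_2 = A·v_1 = (10, -14, 2).

v_2 = (10, -14, 2)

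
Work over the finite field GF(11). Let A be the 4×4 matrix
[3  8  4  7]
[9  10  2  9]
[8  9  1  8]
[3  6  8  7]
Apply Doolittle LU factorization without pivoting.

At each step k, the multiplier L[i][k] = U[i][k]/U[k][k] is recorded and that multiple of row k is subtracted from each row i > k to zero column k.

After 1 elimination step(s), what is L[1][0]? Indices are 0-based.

[col 0] pivot 3
  R1 -= 3*R0 → (0, 8, 1, 10)  (L[1][0] := 3)
  R2 -= 10*R0 → (0, 6, 5, 4)  (L[2][0] := 10)
  R3 -= 1*R0 → (0, 9, 4, 0)  (L[3][0] := 1)

L[1][0] = 3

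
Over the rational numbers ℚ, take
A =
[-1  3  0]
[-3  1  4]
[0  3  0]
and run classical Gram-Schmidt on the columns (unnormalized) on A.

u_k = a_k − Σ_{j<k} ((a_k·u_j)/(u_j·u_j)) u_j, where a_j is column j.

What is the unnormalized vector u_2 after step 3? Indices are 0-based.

u_2 = (-54/77, 18/77, 48/77)

Step 1: u_0 = a_0 = (-1, -3, 0).
Step 2: u_1 = a_1 − (-3/5)·u_0 = (12/5, -4/5, 3).
Step 3: u_2 = a_2 − (-6/5)·u_0 − (-16/77)·u_1 = (-54/77, 18/77, 48/77).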